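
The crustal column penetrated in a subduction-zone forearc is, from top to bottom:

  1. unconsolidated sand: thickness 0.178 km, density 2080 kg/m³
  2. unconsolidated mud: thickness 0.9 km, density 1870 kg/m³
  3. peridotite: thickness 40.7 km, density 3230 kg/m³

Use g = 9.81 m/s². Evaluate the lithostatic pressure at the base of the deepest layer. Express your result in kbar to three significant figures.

unconsolidated sand: 2080 kg/m³ × 9.81 m/s² × 178 m = 3.632×10^6 Pa = 0.03632 kbar
unconsolidated mud: 1870 kg/m³ × 9.81 m/s² × 900 m = 1.651×10^7 Pa = 0.1651 kbar
peridotite: 3230 kg/m³ × 9.81 m/s² × 40700 m = 1.290×10^9 Pa = 12.90 kbar
Total = 0.03632 + 0.1651 + 12.90 = 13.098 kbar

13.1 kbar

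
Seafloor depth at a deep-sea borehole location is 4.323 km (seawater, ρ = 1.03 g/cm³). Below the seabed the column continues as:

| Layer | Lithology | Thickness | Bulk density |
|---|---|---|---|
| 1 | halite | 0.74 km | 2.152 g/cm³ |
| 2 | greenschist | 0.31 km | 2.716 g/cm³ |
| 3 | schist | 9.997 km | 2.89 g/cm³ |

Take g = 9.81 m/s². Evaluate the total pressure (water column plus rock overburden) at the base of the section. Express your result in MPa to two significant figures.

seawater: 1030 kg/m³ × 9.81 m/s² × 4323 m = 4.368×10^7 Pa = 43.68 MPa
halite: 2152 kg/m³ × 9.81 m/s² × 740 m = 1.562×10^7 Pa = 15.62 MPa
greenschist: 2716 kg/m³ × 9.81 m/s² × 310 m = 8.260×10^6 Pa = 8.260 MPa
schist: 2890 kg/m³ × 9.81 m/s² × 9997 m = 2.834×10^8 Pa = 283.4 MPa
Total = 43.68 + 15.62 + 8.260 + 283.4 = 350.99 MPa

350 MPa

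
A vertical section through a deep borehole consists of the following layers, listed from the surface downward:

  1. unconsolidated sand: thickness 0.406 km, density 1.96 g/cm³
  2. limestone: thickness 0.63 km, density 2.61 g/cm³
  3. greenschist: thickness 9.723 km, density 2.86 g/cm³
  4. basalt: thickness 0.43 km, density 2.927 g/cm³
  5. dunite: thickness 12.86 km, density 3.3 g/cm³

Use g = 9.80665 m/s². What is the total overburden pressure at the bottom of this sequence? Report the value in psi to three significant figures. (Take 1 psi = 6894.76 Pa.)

unconsolidated sand: 1960 kg/m³ × 9.80665 m/s² × 406 m = 7.804×10^6 Pa = 1132 psi
limestone: 2610 kg/m³ × 9.80665 m/s² × 630 m = 1.613×10^7 Pa = 2339 psi
greenschist: 2860 kg/m³ × 9.80665 m/s² × 9723 m = 2.727×10^8 Pa = 39552 psi
basalt: 2927 kg/m³ × 9.80665 m/s² × 430 m = 1.234×10^7 Pa = 1790 psi
dunite: 3300 kg/m³ × 9.80665 m/s² × 12860 m = 4.162×10^8 Pa = 60361 psi
Total = 1132 + 2339 + 39552 + 1790 + 60361 = 1.0517×10^5 psi

105000 psi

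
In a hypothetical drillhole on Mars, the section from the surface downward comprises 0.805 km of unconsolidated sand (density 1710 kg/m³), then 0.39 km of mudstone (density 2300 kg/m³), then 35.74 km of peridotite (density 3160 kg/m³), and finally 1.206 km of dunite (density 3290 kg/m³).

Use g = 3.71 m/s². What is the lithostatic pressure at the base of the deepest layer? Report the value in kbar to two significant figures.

unconsolidated sand: 1710 kg/m³ × 3.71 m/s² × 805 m = 5.107×10^6 Pa = 0.05107 kbar
mudstone: 2300 kg/m³ × 3.71 m/s² × 390 m = 3.328×10^6 Pa = 0.03328 kbar
peridotite: 3160 kg/m³ × 3.71 m/s² × 35740 m = 4.190×10^8 Pa = 4.190 kbar
dunite: 3290 kg/m³ × 3.71 m/s² × 1206 m = 1.472×10^7 Pa = 0.1472 kbar
Total = 0.05107 + 0.03328 + 4.190 + 0.1472 = 4.4216 kbar

4.4 kbar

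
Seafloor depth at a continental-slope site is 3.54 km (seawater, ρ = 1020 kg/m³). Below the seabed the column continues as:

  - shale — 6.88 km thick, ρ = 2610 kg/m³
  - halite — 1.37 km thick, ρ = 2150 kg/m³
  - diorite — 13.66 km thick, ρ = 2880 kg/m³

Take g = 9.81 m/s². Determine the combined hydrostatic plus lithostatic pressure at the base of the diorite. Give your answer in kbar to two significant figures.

6.3 kbar

seawater: 1020 kg/m³ × 9.81 m/s² × 3540 m = 3.542×10^7 Pa = 0.3542 kbar
shale: 2610 kg/m³ × 9.81 m/s² × 6880 m = 1.762×10^8 Pa = 1.762 kbar
halite: 2150 kg/m³ × 9.81 m/s² × 1370 m = 2.890×10^7 Pa = 0.2890 kbar
diorite: 2880 kg/m³ × 9.81 m/s² × 13660 m = 3.859×10^8 Pa = 3.859 kbar
Total = 0.3542 + 1.762 + 0.2890 + 3.859 = 6.2641 kbar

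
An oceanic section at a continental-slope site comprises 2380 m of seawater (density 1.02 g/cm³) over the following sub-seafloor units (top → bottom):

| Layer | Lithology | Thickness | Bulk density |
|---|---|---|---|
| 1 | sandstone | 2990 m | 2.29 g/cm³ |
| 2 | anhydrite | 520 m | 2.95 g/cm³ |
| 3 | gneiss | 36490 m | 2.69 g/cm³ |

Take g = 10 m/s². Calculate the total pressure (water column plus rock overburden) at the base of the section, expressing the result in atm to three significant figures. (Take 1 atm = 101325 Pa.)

seawater: 1020 kg/m³ × 10 m/s² × 2380 m = 2.428×10^7 Pa = 239.6 atm
sandstone: 2290 kg/m³ × 10 m/s² × 2990 m = 6.847×10^7 Pa = 675.8 atm
anhydrite: 2950 kg/m³ × 10 m/s² × 520 m = 1.534×10^7 Pa = 151.4 atm
gneiss: 2690 kg/m³ × 10 m/s² × 36490 m = 9.816×10^8 Pa = 9687 atm
Total = 239.6 + 675.8 + 151.4 + 9687 = 10754 atm

10800 atm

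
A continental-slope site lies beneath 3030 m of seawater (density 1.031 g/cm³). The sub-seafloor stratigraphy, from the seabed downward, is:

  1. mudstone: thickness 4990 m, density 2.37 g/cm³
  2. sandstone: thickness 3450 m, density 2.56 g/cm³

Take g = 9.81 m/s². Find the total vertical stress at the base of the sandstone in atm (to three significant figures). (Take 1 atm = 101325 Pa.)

2300 atm

seawater: 1031 kg/m³ × 9.81 m/s² × 3030 m = 3.065×10^7 Pa = 302.5 atm
mudstone: 2370 kg/m³ × 9.81 m/s² × 4990 m = 1.160×10^8 Pa = 1145 atm
sandstone: 2560 kg/m³ × 9.81 m/s² × 3450 m = 8.664×10^7 Pa = 855.1 atm
Total = 302.5 + 1145 + 855.1 = 2302.5 atm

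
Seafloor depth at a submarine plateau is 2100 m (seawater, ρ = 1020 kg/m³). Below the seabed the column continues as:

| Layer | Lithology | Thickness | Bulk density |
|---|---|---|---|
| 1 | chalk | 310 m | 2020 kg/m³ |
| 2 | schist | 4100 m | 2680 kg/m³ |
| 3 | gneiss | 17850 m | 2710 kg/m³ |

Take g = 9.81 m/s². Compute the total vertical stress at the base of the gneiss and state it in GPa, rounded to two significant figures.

0.61 GPa

seawater: 1020 kg/m³ × 9.81 m/s² × 2100 m = 2.101×10^7 Pa = 0.02101 GPa
chalk: 2020 kg/m³ × 9.81 m/s² × 310 m = 6.143×10^6 Pa = 6.143×10^-3 GPa
schist: 2680 kg/m³ × 9.81 m/s² × 4100 m = 1.078×10^8 Pa = 0.1078 GPa
gneiss: 2710 kg/m³ × 9.81 m/s² × 17850 m = 4.745×10^8 Pa = 0.4745 GPa
Total = 0.02101 + 6.143×10^-3 + 0.1078 + 0.4745 = 0.60949 GPa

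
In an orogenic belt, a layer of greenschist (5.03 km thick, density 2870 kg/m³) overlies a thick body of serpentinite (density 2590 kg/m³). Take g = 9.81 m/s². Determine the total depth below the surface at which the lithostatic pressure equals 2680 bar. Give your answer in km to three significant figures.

10.0 km

Pressure at base of upper layers: 2870×9.81×5030 = 1.416×10^8 Pa = 1416 bar
Remaining pressure to be supplied by serpentinite: 2.680×10^8 − 1.416×10^8 = 1.264×10^8 Pa
Additional depth in serpentinite = 1.264×10^8 Pa / (2590 kg/m³ × 9.81 m/s²) = 4974.1 m
Total depth = 5030 m + 4974.1 m = 10004 m
= 10.004 km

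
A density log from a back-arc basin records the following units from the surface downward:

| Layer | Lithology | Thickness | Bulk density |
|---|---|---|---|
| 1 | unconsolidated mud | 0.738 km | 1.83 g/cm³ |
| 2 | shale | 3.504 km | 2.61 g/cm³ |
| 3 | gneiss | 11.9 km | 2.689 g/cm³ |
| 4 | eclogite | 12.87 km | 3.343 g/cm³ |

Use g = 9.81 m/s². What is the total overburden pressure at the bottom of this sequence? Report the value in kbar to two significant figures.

8.4 kbar

unconsolidated mud: 1830 kg/m³ × 9.81 m/s² × 738 m = 1.325×10^7 Pa = 0.1325 kbar
shale: 2610 kg/m³ × 9.81 m/s² × 3504 m = 8.972×10^7 Pa = 0.8972 kbar
gneiss: 2689 kg/m³ × 9.81 m/s² × 11900 m = 3.139×10^8 Pa = 3.139 kbar
eclogite: 3343 kg/m³ × 9.81 m/s² × 12870 m = 4.221×10^8 Pa = 4.221 kbar
Total = 0.1325 + 0.8972 + 3.139 + 4.221 = 8.3895 kbar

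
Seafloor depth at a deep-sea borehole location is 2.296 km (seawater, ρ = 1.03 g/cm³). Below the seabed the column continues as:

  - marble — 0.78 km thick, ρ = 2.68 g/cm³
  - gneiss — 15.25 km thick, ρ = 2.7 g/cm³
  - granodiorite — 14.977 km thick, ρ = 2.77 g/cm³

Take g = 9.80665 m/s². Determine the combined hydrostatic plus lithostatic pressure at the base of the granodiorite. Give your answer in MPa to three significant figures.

seawater: 1030 kg/m³ × 9.80665 m/s² × 2296 m = 2.319×10^7 Pa = 23.19 MPa
marble: 2680 kg/m³ × 9.80665 m/s² × 780 m = 2.050×10^7 Pa = 20.50 MPa
gneiss: 2700 kg/m³ × 9.80665 m/s² × 15250 m = 4.038×10^8 Pa = 403.8 MPa
granodiorite: 2770 kg/m³ × 9.80665 m/s² × 14977 m = 4.068×10^8 Pa = 406.8 MPa
Total = 23.19 + 20.50 + 403.8 + 406.8 = 854.32 MPa

854 MPa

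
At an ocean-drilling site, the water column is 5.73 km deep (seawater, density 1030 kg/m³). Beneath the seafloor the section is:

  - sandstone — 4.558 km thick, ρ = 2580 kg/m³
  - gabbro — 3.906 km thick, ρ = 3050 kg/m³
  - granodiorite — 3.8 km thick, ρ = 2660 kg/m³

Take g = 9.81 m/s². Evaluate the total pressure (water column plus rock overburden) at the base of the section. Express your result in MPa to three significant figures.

seawater: 1030 kg/m³ × 9.81 m/s² × 5730 m = 5.790×10^7 Pa = 57.90 MPa
sandstone: 2580 kg/m³ × 9.81 m/s² × 4558 m = 1.154×10^8 Pa = 115.4 MPa
gabbro: 3050 kg/m³ × 9.81 m/s² × 3906 m = 1.169×10^8 Pa = 116.9 MPa
granodiorite: 2660 kg/m³ × 9.81 m/s² × 3800 m = 9.916×10^7 Pa = 99.16 MPa
Total = 57.90 + 115.4 + 116.9 + 99.16 = 389.29 MPa

389 MPa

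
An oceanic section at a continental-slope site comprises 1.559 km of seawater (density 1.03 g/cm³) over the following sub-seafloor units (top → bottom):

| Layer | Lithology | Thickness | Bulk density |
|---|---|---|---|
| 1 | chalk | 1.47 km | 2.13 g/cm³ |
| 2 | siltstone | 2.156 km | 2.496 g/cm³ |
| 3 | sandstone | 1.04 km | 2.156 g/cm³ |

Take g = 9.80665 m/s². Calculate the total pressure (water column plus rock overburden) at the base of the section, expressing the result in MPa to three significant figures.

121 MPa

seawater: 1030 kg/m³ × 9.80665 m/s² × 1559 m = 1.575×10^7 Pa = 15.75 MPa
chalk: 2130 kg/m³ × 9.80665 m/s² × 1470 m = 3.071×10^7 Pa = 30.71 MPa
siltstone: 2496 kg/m³ × 9.80665 m/s² × 2156 m = 5.277×10^7 Pa = 52.77 MPa
sandstone: 2156 kg/m³ × 9.80665 m/s² × 1040 m = 2.199×10^7 Pa = 21.99 MPa
Total = 15.75 + 30.71 + 52.77 + 21.99 = 121.21 MPa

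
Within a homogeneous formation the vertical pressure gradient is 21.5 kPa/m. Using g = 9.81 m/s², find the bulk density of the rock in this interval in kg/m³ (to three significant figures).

2190 kg/m³

ρ = (dP/dz)/g = 21.5 kPa/m / 9.81 m/s² = 21500 Pa/m / 9.81 m/s² = 2191.6 kg/m³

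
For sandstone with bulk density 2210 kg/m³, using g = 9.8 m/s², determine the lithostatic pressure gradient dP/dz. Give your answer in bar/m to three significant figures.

0.217 bar/m

dP/dz = ρg = 2210 kg/m³ × 9.8 m/s² = 21658 Pa/m
= 21658 Pa/m × (1 bar/m / 1.0000×10^5 Pa/m) = 0.21658 bar/m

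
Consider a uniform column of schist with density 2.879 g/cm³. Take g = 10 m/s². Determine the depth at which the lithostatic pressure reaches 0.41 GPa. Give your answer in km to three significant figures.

14.2 km

h = P/(ρg) = 0.41 GPa / (2879 kg/m³ × 10 m/s²) = 4.100×10^8 Pa / 28790 Pa/m = 14241 m
= 14.241 km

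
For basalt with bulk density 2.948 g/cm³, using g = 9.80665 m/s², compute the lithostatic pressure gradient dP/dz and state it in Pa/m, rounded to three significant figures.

28900 Pa/m

dP/dz = ρg = 2948 kg/m³ × 9.80665 m/s² = 28910 Pa/m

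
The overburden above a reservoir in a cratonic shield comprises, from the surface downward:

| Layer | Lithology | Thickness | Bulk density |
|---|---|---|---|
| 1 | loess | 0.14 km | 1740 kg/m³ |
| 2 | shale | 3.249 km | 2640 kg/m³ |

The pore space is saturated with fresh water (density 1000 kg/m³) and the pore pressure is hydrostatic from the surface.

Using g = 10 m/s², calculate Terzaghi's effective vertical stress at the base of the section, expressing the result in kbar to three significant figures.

Overburden (lithostatic) stress σ_v:
loess: 1740 kg/m³ × 10 m/s² × 140 m = 2.436×10^6 Pa = 2.436 MPa
shale: 2640 kg/m³ × 10 m/s² × 3249 m = 8.577×10^7 Pa = 85.77 MPa
Total = 2.436 + 85.77 = 88.210 MPa
Pore pressure P_p = 1000 kg/m³ × 10 m/s² × 3389 m = 3.389×10^7 Pa = 33.89 MPa
Effective stress σ' = σ_v − P_p = 88.21 − 33.89 = 54.320 MPa = 0.54320 kbar

0.543 kbar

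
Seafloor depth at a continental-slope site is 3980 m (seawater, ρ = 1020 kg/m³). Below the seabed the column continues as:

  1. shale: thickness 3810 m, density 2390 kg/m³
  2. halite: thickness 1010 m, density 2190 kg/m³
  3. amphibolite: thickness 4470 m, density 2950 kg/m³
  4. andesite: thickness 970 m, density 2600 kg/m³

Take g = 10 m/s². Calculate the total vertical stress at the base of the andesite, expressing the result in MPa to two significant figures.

seawater: 1020 kg/m³ × 10 m/s² × 3980 m = 4.060×10^7 Pa = 40.60 MPa
shale: 2390 kg/m³ × 10 m/s² × 3810 m = 9.106×10^7 Pa = 91.06 MPa
halite: 2190 kg/m³ × 10 m/s² × 1010 m = 2.212×10^7 Pa = 22.12 MPa
amphibolite: 2950 kg/m³ × 10 m/s² × 4470 m = 1.319×10^8 Pa = 131.9 MPa
andesite: 2600 kg/m³ × 10 m/s² × 970 m = 2.522×10^7 Pa = 25.22 MPa
Total = 40.60 + 91.06 + 22.12 + 131.9 + 25.22 = 310.86 MPa

310 MPa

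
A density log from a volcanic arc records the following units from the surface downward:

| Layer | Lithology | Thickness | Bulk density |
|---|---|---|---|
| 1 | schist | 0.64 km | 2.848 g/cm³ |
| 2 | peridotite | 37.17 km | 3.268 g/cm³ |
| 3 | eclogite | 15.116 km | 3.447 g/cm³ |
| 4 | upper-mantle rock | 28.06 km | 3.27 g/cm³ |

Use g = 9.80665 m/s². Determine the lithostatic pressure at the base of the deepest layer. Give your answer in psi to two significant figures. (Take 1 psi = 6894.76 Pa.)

schist: 2848 kg/m³ × 9.80665 m/s² × 640 m = 1.787×10^7 Pa = 2593 psi
peridotite: 3268 kg/m³ × 9.80665 m/s² × 37170 m = 1.191×10^9 Pa = 1.728×10^5 psi
eclogite: 3447 kg/m³ × 9.80665 m/s² × 15116 m = 5.110×10^8 Pa = 74111 psi
upper-mantle rock: 3270 kg/m³ × 9.80665 m/s² × 28060 m = 8.998×10^8 Pa = 1.305×10^5 psi
Total = 2593 + 1.728×10^5 + 74111 + 1.305×10^5 = 3.7998×10^5 psi

380000 psi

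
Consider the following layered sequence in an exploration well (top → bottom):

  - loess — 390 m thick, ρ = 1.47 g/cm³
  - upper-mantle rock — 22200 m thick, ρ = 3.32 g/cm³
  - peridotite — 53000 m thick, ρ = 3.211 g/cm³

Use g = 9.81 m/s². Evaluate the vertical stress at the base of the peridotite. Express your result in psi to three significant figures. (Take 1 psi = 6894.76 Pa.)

loess: 1470 kg/m³ × 9.81 m/s² × 390 m = 5.624×10^6 Pa = 815.7 psi
upper-mantle rock: 3320 kg/m³ × 9.81 m/s² × 22200 m = 7.230×10^8 Pa = 1.049×10^5 psi
peridotite: 3211 kg/m³ × 9.81 m/s² × 53000 m = 1.669×10^9 Pa = 2.421×10^5 psi
Total = 815.7 + 1.049×10^5 + 2.421×10^5 = 3.4782×10^5 psi

348000 psi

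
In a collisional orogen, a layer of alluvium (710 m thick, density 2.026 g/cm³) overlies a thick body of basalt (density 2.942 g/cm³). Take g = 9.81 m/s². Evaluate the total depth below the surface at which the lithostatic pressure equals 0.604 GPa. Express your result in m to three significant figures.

Pressure at base of upper layers: 2026×9.81×710 = 1.411×10^7 Pa = 0.01411 GPa
Remaining pressure to be supplied by basalt: 6.040×10^8 − 1.411×10^7 = 5.899×10^8 Pa
Additional depth in basalt = 5.899×10^8 Pa / (2942 kg/m³ × 9.81 m/s²) = 20439 m
Total depth = 710 m + 20439 m = 21149 m

21100 m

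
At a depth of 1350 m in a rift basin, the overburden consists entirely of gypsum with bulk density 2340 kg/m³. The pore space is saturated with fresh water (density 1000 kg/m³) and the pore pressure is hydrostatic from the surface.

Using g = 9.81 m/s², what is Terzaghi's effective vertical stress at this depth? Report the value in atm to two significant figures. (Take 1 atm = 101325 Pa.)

Overburden (lithostatic) stress σ_v:
gypsum: 2340 kg/m³ × 9.81 m/s² × 1350 m = 3.099×10^7 Pa = 30.99 MPa
Pore pressure P_p = 1000 kg/m³ × 9.81 m/s² × 1350 m = 1.324×10^7 Pa = 13.24 MPa
Effective stress σ' = σ_v − P_p = 30.99 − 13.24 = 17.746 MPa = 175.14 atm

180 atm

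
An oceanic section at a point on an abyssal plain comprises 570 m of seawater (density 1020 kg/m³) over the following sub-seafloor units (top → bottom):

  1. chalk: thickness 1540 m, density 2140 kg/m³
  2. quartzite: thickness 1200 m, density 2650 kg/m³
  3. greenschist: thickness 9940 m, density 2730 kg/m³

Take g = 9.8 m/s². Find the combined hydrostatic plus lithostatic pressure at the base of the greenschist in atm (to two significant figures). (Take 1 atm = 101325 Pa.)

seawater: 1020 kg/m³ × 9.8 m/s² × 570 m = 5.698×10^6 Pa = 56.23 atm
chalk: 2140 kg/m³ × 9.8 m/s² × 1540 m = 3.230×10^7 Pa = 318.7 atm
quartzite: 2650 kg/m³ × 9.8 m/s² × 1200 m = 3.116×10^7 Pa = 307.6 atm
greenschist: 2730 kg/m³ × 9.8 m/s² × 9940 m = 2.659×10^8 Pa = 2625 atm
Total = 56.23 + 318.7 + 307.6 + 2625 = 3307.1 atm

3300 atm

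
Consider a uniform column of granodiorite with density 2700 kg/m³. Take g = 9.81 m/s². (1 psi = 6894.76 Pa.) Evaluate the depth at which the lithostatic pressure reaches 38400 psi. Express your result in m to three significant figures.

h = P/(ρg) = 38400 psi / (2700 kg/m³ × 9.81 m/s²) = 2.648×10^8 Pa / 26487 Pa/m = 9995.8 m

10000 m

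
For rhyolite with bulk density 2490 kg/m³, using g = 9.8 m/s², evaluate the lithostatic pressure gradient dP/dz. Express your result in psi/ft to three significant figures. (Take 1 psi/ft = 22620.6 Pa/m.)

dP/dz = ρg = 2490 kg/m³ × 9.8 m/s² = 24402 Pa/m
= 24402 Pa/m × (1 psi/ft / 22621 Pa/m) = 1.0788 psi/ft

1.08 psi/ft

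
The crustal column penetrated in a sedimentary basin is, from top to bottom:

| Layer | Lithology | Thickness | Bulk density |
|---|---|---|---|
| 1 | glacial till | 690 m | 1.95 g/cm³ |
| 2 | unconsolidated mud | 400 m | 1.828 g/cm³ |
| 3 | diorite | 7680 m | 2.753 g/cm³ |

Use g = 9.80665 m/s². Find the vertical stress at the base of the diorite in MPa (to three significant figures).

228 MPa

glacial till: 1950 kg/m³ × 9.80665 m/s² × 690 m = 1.319×10^7 Pa = 13.19 MPa
unconsolidated mud: 1828 kg/m³ × 9.80665 m/s² × 400 m = 7.171×10^6 Pa = 7.171 MPa
diorite: 2753 kg/m³ × 9.80665 m/s² × 7680 m = 2.073×10^8 Pa = 207.3 MPa
Total = 13.19 + 7.171 + 207.3 = 227.71 MPa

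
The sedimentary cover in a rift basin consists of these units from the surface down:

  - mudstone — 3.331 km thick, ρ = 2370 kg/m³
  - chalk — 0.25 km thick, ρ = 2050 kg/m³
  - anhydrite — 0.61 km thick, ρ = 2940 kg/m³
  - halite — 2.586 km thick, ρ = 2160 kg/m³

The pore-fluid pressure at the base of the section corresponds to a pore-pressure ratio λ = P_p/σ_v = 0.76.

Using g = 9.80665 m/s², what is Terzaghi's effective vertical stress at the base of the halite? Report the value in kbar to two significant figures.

0.37 kbar

Overburden (lithostatic) stress σ_v:
mudstone: 2370 kg/m³ × 9.80665 m/s² × 3331 m = 7.742×10^7 Pa = 77.42 MPa
chalk: 2050 kg/m³ × 9.80665 m/s² × 250 m = 5.026×10^6 Pa = 5.026 MPa
anhydrite: 2940 kg/m³ × 9.80665 m/s² × 610 m = 1.759×10^7 Pa = 17.59 MPa
halite: 2160 kg/m³ × 9.80665 m/s² × 2586 m = 5.478×10^7 Pa = 54.78 MPa
Total = 77.42 + 5.026 + 17.59 + 54.78 = 154.81 MPa
Pore pressure P_p = λ·σ_v = 0.76 × 154.8 MPa = 117.7 MPa
Effective stress σ' = σ_v − P_p = 154.8 − 117.7 = 37.154 MPa = 0.37154 kbar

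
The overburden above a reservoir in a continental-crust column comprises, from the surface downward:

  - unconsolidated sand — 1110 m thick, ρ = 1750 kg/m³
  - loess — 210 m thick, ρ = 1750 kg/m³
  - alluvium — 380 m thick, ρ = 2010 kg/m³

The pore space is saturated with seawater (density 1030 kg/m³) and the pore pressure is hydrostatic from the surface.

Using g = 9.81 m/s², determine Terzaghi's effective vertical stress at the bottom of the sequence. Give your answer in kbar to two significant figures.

0.13 kbar

Overburden (lithostatic) stress σ_v:
unconsolidated sand: 1750 kg/m³ × 9.81 m/s² × 1110 m = 1.906×10^7 Pa = 19.06 MPa
loess: 1750 kg/m³ × 9.81 m/s² × 210 m = 3.605×10^6 Pa = 3.605 MPa
alluvium: 2010 kg/m³ × 9.81 m/s² × 380 m = 7.493×10^6 Pa = 7.493 MPa
Total = 19.06 + 3.605 + 7.493 = 30.154 MPa
Pore pressure P_p = 1030 kg/m³ × 9.81 m/s² × 1700 m = 1.718×10^7 Pa = 17.18 MPa
Effective stress σ' = σ_v − P_p = 30.15 − 17.18 = 12.977 MPa = 0.12977 kbar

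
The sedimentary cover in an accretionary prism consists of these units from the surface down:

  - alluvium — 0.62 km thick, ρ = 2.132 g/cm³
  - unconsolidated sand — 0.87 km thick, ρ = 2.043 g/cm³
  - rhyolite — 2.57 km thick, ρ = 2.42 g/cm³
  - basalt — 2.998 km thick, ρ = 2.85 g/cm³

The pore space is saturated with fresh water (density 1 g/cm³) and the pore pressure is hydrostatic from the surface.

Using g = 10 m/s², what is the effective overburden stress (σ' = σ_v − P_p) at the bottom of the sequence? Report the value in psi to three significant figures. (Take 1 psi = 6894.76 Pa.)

Overburden (lithostatic) stress σ_v:
alluvium: 2132 kg/m³ × 10 m/s² × 620 m = 1.322×10^7 Pa = 13.22 MPa
unconsolidated sand: 2043 kg/m³ × 10 m/s² × 870 m = 1.777×10^7 Pa = 17.77 MPa
rhyolite: 2420 kg/m³ × 10 m/s² × 2570 m = 6.219×10^7 Pa = 62.19 MPa
basalt: 2850 kg/m³ × 10 m/s² × 2998 m = 8.544×10^7 Pa = 85.44 MPa
Total = 13.22 + 17.77 + 62.19 + 85.44 = 178.63 MPa
Pore pressure P_p = 1000 kg/m³ × 10 m/s² × 7058 m = 7.058×10^7 Pa = 70.58 MPa
Effective stress σ' = σ_v − P_p = 178.6 − 70.58 = 108.05 MPa = 15671 psi

15700 psi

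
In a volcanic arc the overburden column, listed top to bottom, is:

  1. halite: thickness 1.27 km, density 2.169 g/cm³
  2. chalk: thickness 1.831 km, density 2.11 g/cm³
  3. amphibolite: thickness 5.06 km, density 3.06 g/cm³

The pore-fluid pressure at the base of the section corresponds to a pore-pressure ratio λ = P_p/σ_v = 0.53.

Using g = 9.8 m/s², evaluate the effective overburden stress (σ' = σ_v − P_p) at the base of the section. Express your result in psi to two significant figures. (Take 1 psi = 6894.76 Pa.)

15000 psi

Overburden (lithostatic) stress σ_v:
halite: 2169 kg/m³ × 9.8 m/s² × 1270 m = 2.700×10^7 Pa = 27.00 MPa
chalk: 2110 kg/m³ × 9.8 m/s² × 1831 m = 3.786×10^7 Pa = 37.86 MPa
amphibolite: 3060 kg/m³ × 9.8 m/s² × 5060 m = 1.517×10^8 Pa = 151.7 MPa
Total = 27.00 + 37.86 + 151.7 = 216.60 MPa
Pore pressure P_p = λ·σ_v = 0.53 × 216.6 MPa = 114.8 MPa
Effective stress σ' = σ_v − P_p = 216.6 − 114.8 = 101.80 MPa = 14765 psi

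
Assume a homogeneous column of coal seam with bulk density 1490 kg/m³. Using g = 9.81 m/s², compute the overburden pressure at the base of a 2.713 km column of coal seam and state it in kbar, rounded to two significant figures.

0.40 kbar

coal seam: 1490 kg/m³ × 9.81 m/s² × 2713 m = 3.966×10^7 Pa = 0.3966 kbar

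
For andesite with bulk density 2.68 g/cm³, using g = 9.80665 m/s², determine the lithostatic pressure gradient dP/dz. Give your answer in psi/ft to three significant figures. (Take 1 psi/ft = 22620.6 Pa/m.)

dP/dz = ρg = 2680 kg/m³ × 9.80665 m/s² = 26282 Pa/m
= 26282 Pa/m × (1 psi/ft / 22621 Pa/m) = 1.1619 psi/ft

1.16 psi/ft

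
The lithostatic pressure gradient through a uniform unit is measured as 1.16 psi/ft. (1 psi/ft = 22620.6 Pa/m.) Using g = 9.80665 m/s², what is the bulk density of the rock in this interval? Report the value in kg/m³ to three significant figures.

2680 kg/m³

ρ = (dP/dz)/g = 1.16 psi/ft / 9.80665 m/s² = 26240 Pa/m / 9.80665 m/s² = 2675.7 kg/m³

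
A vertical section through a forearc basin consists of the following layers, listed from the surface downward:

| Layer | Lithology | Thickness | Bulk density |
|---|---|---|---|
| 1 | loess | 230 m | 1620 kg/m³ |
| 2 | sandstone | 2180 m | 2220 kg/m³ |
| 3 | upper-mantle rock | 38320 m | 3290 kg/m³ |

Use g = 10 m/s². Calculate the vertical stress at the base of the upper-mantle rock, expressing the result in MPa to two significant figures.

loess: 1620 kg/m³ × 10 m/s² × 230 m = 3.726×10^6 Pa = 3.726 MPa
sandstone: 2220 kg/m³ × 10 m/s² × 2180 m = 4.840×10^7 Pa = 48.40 MPa
upper-mantle rock: 3290 kg/m³ × 10 m/s² × 38320 m = 1.261×10^9 Pa = 1261 MPa
Total = 3.726 + 48.40 + 1261 = 1312.9 MPa

1300 MPa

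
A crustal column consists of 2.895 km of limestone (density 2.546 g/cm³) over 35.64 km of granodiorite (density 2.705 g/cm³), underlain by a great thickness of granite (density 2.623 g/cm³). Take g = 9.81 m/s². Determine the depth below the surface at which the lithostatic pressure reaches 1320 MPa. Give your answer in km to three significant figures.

Pressure at base of upper layers: 2546×9.81×2895 + 2705×9.81×35640 = 1.018×10^9 Pa = 1018 MPa
Remaining pressure to be supplied by granite: 1.320×10^9 − 1.018×10^9 = 3.019×10^8 Pa
Additional depth in granite = 3.019×10^8 Pa / (2623 kg/m³ × 9.81 m/s²) = 11735 m
Total depth = 38535 m + 11735 m = 50270 m
= 50.270 km

50.3 km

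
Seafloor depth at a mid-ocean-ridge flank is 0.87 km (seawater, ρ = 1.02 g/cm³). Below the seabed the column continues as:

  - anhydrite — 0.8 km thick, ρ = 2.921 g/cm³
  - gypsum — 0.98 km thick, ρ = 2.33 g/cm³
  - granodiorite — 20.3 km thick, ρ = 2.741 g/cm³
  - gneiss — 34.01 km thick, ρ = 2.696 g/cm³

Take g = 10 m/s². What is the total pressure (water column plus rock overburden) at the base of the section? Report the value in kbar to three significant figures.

seawater: 1020 kg/m³ × 10 m/s² × 870 m = 8.874×10^6 Pa = 0.08874 kbar
anhydrite: 2921 kg/m³ × 10 m/s² × 800 m = 2.337×10^7 Pa = 0.2337 kbar
gypsum: 2330 kg/m³ × 10 m/s² × 980 m = 2.283×10^7 Pa = 0.2283 kbar
granodiorite: 2741 kg/m³ × 10 m/s² × 20300 m = 5.564×10^8 Pa = 5.564 kbar
gneiss: 2696 kg/m³ × 10 m/s² × 34010 m = 9.169×10^8 Pa = 9.169 kbar
Total = 0.08874 + 0.2337 + 0.2283 + 5.564 + 9.169 = 15.284 kbar

15.3 kbar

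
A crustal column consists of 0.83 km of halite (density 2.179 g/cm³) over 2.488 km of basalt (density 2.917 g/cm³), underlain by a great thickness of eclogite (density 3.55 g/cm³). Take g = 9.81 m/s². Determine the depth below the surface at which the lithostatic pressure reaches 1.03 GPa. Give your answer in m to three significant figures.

Pressure at base of upper layers: 2179×9.81×830 + 2917×9.81×2488 = 8.894×10^7 Pa = 0.08894 GPa
Remaining pressure to be supplied by eclogite: 1.030×10^9 − 8.894×10^7 = 9.411×10^8 Pa
Additional depth in eclogite = 9.411×10^8 Pa / (3550 kg/m³ × 9.81 m/s²) = 27022 m
Total depth = 3318 m + 27022 m = 30340 m

30300 m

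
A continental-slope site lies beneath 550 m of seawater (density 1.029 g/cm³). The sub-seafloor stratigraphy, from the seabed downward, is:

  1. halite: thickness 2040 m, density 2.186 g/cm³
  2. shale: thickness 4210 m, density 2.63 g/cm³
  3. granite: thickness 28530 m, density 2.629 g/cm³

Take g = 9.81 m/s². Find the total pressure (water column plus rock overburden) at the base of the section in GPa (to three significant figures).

0.894 GPa

seawater: 1029 kg/m³ × 9.81 m/s² × 550 m = 5.552×10^6 Pa = 5.552×10^-3 GPa
halite: 2186 kg/m³ × 9.81 m/s² × 2040 m = 4.375×10^7 Pa = 0.04375 GPa
shale: 2630 kg/m³ × 9.81 m/s² × 4210 m = 1.086×10^8 Pa = 0.1086 GPa
granite: 2629 kg/m³ × 9.81 m/s² × 28530 m = 7.358×10^8 Pa = 0.7358 GPa
Total = 5.552×10^-3 + 0.04375 + 0.1086 + 0.7358 = 0.89372 GPa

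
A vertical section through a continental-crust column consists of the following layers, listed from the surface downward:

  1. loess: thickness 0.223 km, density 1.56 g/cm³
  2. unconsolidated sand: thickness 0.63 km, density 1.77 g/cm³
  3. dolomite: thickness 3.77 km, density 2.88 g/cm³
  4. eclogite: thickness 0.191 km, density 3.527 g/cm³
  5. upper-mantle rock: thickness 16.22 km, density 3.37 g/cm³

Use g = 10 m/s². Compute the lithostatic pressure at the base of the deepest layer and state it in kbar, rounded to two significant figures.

loess: 1560 kg/m³ × 10 m/s² × 223 m = 3.479×10^6 Pa = 0.03479 kbar
unconsolidated sand: 1770 kg/m³ × 10 m/s² × 630 m = 1.115×10^7 Pa = 0.1115 kbar
dolomite: 2880 kg/m³ × 10 m/s² × 3770 m = 1.086×10^8 Pa = 1.086 kbar
eclogite: 3527 kg/m³ × 10 m/s² × 191 m = 6.737×10^6 Pa = 0.06737 kbar
upper-mantle rock: 3370 kg/m³ × 10 m/s² × 16220 m = 5.466×10^8 Pa = 5.466 kbar
Total = 0.03479 + 0.1115 + 1.086 + 0.06737 + 5.466 = 6.7656 kbar

6.8 kbar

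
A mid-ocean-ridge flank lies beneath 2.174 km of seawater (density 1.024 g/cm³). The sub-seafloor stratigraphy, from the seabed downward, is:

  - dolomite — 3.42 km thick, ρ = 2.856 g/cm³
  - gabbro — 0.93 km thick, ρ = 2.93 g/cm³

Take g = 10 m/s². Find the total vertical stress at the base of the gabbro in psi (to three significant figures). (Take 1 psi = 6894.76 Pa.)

seawater: 1024 kg/m³ × 10 m/s² × 2174 m = 2.226×10^7 Pa = 3229 psi
dolomite: 2856 kg/m³ × 10 m/s² × 3420 m = 9.768×10^7 Pa = 14167 psi
gabbro: 2930 kg/m³ × 10 m/s² × 930 m = 2.725×10^7 Pa = 3952 psi
Total = 3229 + 14167 + 3952 = 21348 psi

21300 psi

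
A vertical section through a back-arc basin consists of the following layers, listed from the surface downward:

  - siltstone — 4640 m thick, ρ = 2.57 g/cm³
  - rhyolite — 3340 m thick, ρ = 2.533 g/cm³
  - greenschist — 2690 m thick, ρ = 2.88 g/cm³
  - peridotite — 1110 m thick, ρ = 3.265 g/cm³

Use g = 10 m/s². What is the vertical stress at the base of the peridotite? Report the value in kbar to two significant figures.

3.2 kbar

siltstone: 2570 kg/m³ × 10 m/s² × 4640 m = 1.192×10^8 Pa = 1.192 kbar
rhyolite: 2533 kg/m³ × 10 m/s² × 3340 m = 8.460×10^7 Pa = 0.8460 kbar
greenschist: 2880 kg/m³ × 10 m/s² × 2690 m = 7.747×10^7 Pa = 0.7747 kbar
peridotite: 3265 kg/m³ × 10 m/s² × 1110 m = 3.624×10^7 Pa = 0.3624 kbar
Total = 1.192 + 0.8460 + 0.7747 + 0.3624 = 3.1756 kbar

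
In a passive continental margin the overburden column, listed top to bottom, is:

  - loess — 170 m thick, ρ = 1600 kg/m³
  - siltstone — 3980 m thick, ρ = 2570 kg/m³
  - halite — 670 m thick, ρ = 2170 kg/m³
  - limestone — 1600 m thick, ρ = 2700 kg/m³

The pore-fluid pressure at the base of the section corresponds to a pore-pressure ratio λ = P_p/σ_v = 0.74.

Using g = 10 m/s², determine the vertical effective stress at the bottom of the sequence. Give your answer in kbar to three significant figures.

Overburden (lithostatic) stress σ_v:
loess: 1600 kg/m³ × 10 m/s² × 170 m = 2.720×10^6 Pa = 2.720 MPa
siltstone: 2570 kg/m³ × 10 m/s² × 3980 m = 1.023×10^8 Pa = 102.3 MPa
halite: 2170 kg/m³ × 10 m/s² × 670 m = 1.454×10^7 Pa = 14.54 MPa
limestone: 2700 kg/m³ × 10 m/s² × 1600 m = 4.320×10^7 Pa = 43.20 MPa
Total = 2.720 + 102.3 + 14.54 + 43.20 = 162.75 MPa
Pore pressure P_p = λ·σ_v = 0.74 × 162.7 MPa = 120.4 MPa
Effective stress σ' = σ_v − P_p = 162.7 − 120.4 = 42.314 MPa = 0.42314 kbar

0.423 kbar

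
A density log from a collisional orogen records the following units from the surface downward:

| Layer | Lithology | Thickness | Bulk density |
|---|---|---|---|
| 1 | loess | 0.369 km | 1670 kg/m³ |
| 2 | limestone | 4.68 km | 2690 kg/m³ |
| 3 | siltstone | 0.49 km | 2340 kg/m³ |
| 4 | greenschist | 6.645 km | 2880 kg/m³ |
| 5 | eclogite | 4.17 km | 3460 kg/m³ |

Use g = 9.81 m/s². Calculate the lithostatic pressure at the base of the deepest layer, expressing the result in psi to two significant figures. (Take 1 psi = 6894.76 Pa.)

68000 psi

loess: 1670 kg/m³ × 9.81 m/s² × 369 m = 6.045×10^6 Pa = 876.8 psi
limestone: 2690 kg/m³ × 9.81 m/s² × 4680 m = 1.235×10^8 Pa = 17912 psi
siltstone: 2340 kg/m³ × 9.81 m/s² × 490 m = 1.125×10^7 Pa = 1631 psi
greenschist: 2880 kg/m³ × 9.81 m/s² × 6645 m = 1.877×10^8 Pa = 27229 psi
eclogite: 3460 kg/m³ × 9.81 m/s² × 4170 m = 1.415×10^8 Pa = 20529 psi
Total = 876.8 + 17912 + 1631 + 27229 + 20529 = 68178 psi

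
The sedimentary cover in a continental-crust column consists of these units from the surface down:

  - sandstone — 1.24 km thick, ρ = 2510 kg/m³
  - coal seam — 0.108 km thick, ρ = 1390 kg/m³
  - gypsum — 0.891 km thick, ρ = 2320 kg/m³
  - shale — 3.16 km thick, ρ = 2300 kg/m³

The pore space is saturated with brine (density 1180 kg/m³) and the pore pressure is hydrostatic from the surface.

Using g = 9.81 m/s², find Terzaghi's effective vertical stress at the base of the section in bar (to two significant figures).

610 bar

Overburden (lithostatic) stress σ_v:
sandstone: 2510 kg/m³ × 9.81 m/s² × 1240 m = 3.053×10^7 Pa = 30.53 MPa
coal seam: 1390 kg/m³ × 9.81 m/s² × 108 m = 1.473×10^6 Pa = 1.473 MPa
gypsum: 2320 kg/m³ × 9.81 m/s² × 891 m = 2.028×10^7 Pa = 20.28 MPa
shale: 2300 kg/m³ × 9.81 m/s² × 3160 m = 7.130×10^7 Pa = 71.30 MPa
Total = 30.53 + 1.473 + 20.28 + 71.30 = 123.58 MPa
Pore pressure P_p = 1180 kg/m³ × 9.81 m/s² × 5399 m = 6.250×10^7 Pa = 62.50 MPa
Effective stress σ' = σ_v − P_p = 123.6 − 62.50 = 61.085 MPa = 610.85 bar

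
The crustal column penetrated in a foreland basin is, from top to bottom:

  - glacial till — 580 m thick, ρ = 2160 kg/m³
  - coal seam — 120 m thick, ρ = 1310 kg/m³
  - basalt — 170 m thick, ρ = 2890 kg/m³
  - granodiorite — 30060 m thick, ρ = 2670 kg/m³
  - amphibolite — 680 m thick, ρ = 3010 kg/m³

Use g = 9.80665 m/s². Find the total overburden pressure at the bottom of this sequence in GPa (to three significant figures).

0.826 GPa

glacial till: 2160 kg/m³ × 9.80665 m/s² × 580 m = 1.229×10^7 Pa = 0.01229 GPa
coal seam: 1310 kg/m³ × 9.80665 m/s² × 120 m = 1.542×10^6 Pa = 1.542×10^-3 GPa
basalt: 2890 kg/m³ × 9.80665 m/s² × 170 m = 4.818×10^6 Pa = 4.818×10^-3 GPa
granodiorite: 2670 kg/m³ × 9.80665 m/s² × 30060 m = 7.871×10^8 Pa = 0.7871 GPa
amphibolite: 3010 kg/m³ × 9.80665 m/s² × 680 m = 2.007×10^7 Pa = 0.02007 GPa
Total = 0.01229 + 1.542×10^-3 + 4.818×10^-3 + 0.7871 + 0.02007 = 0.82580 GPa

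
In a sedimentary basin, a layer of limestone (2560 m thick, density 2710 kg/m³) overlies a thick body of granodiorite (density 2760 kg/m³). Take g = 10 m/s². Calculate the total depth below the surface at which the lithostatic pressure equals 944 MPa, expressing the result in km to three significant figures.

Pressure at base of upper layers: 2710×10×2560 = 6.938×10^7 Pa = 69.38 MPa
Remaining pressure to be supplied by granodiorite: 9.440×10^8 − 6.938×10^7 = 8.746×10^8 Pa
Additional depth in granodiorite = 8.746×10^8 Pa / (2760 kg/m³ × 10 m/s²) = 31689 m
Total depth = 2560 m + 31689 m = 34249 m
= 34.249 km

34.2 km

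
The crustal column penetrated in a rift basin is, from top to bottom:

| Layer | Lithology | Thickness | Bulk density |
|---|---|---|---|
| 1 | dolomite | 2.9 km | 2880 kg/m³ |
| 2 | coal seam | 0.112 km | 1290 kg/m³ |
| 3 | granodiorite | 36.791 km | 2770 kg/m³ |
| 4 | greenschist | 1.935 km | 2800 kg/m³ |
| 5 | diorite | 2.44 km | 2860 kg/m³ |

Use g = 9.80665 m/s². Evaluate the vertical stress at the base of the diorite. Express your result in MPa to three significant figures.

1200 MPa

dolomite: 2880 kg/m³ × 9.80665 m/s² × 2900 m = 8.191×10^7 Pa = 81.91 MPa
coal seam: 1290 kg/m³ × 9.80665 m/s² × 112 m = 1.417×10^6 Pa = 1.417 MPa
granodiorite: 2770 kg/m³ × 9.80665 m/s² × 36791 m = 9.994×10^8 Pa = 999.4 MPa
greenschist: 2800 kg/m³ × 9.80665 m/s² × 1935 m = 5.313×10^7 Pa = 53.13 MPa
diorite: 2860 kg/m³ × 9.80665 m/s² × 2440 m = 6.843×10^7 Pa = 68.43 MPa
Total = 81.91 + 1.417 + 999.4 + 53.13 + 68.43 = 1204.3 MPa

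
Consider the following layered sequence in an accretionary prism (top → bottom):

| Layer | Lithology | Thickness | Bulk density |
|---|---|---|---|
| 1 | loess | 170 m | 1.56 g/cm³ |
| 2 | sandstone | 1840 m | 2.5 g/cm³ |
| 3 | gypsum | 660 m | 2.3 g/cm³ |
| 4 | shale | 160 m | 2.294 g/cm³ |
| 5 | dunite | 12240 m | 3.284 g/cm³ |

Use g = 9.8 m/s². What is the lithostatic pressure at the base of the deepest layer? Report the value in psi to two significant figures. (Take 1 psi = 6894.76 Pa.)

67000 psi

loess: 1560 kg/m³ × 9.8 m/s² × 170 m = 2.599×10^6 Pa = 376.9 psi
sandstone: 2500 kg/m³ × 9.8 m/s² × 1840 m = 4.508×10^7 Pa = 6538 psi
gypsum: 2300 kg/m³ × 9.8 m/s² × 660 m = 1.488×10^7 Pa = 2158 psi
shale: 2294 kg/m³ × 9.8 m/s² × 160 m = 3.597×10^6 Pa = 521.7 psi
dunite: 3284 kg/m³ × 9.8 m/s² × 12240 m = 3.939×10^8 Pa = 57134 psi
Total = 376.9 + 6538 + 2158 + 521.7 + 57134 = 66728 psi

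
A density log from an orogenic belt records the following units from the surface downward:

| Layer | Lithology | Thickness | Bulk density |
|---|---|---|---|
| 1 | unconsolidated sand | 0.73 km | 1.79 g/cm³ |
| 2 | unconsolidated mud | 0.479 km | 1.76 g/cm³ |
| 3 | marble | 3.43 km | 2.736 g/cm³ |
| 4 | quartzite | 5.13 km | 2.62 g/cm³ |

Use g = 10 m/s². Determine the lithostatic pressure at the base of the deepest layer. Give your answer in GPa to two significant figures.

0.25 GPa

unconsolidated sand: 1790 kg/m³ × 10 m/s² × 730 m = 1.307×10^7 Pa = 0.01307 GPa
unconsolidated mud: 1760 kg/m³ × 10 m/s² × 479 m = 8.430×10^6 Pa = 8.430×10^-3 GPa
marble: 2736 kg/m³ × 10 m/s² × 3430 m = 9.384×10^7 Pa = 0.09384 GPa
quartzite: 2620 kg/m³ × 10 m/s² × 5130 m = 1.344×10^8 Pa = 0.1344 GPa
Total = 0.01307 + 8.430×10^-3 + 0.09384 + 0.1344 = 0.24975 GPa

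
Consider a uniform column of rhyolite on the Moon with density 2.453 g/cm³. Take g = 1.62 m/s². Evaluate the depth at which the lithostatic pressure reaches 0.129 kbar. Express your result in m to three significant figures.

3250 m

h = P/(ρg) = 0.129 kbar / (2453 kg/m³ × 1.62 m/s²) = 1.290×10^7 Pa / 3973.9 Pa/m = 3246.2 m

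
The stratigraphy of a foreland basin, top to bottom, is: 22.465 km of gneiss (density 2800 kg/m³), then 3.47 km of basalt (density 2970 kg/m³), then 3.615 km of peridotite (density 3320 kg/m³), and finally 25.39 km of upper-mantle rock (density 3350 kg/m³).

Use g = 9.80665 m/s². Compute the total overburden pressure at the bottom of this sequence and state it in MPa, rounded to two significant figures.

1700 MPa

gneiss: 2800 kg/m³ × 9.80665 m/s² × 22465 m = 6.169×10^8 Pa = 616.9 MPa
basalt: 2970 kg/m³ × 9.80665 m/s² × 3470 m = 1.011×10^8 Pa = 101.1 MPa
peridotite: 3320 kg/m³ × 9.80665 m/s² × 3615 m = 1.177×10^8 Pa = 117.7 MPa
upper-mantle rock: 3350 kg/m³ × 9.80665 m/s² × 25390 m = 8.341×10^8 Pa = 834.1 MPa
Total = 616.9 + 101.1 + 117.7 + 834.1 = 1669.7 MPa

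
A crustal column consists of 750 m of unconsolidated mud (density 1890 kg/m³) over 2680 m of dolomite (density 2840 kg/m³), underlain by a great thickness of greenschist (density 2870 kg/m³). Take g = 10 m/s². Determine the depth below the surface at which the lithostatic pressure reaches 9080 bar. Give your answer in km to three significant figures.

Pressure at base of upper layers: 1890×10×750 + 2840×10×2680 = 9.029×10^7 Pa = 902.9 bar
Remaining pressure to be supplied by greenschist: 9.080×10^8 − 9.029×10^7 = 8.177×10^8 Pa
Additional depth in greenschist = 8.177×10^8 Pa / (2870 kg/m³ × 10 m/s²) = 28492 m
Total depth = 3430 m + 28492 m = 31922 m
= 31.922 km

31.9 km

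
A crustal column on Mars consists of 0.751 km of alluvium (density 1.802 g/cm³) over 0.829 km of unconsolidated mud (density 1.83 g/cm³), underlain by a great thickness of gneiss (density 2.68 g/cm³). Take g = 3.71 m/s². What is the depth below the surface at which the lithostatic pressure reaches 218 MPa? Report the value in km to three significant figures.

Pressure at base of upper layers: 1802×3.71×751 + 1830×3.71×829 = 1.065×10^7 Pa = 10.65 MPa
Remaining pressure to be supplied by gneiss: 2.180×10^8 − 1.065×10^7 = 2.074×10^8 Pa
Additional depth in gneiss = 2.074×10^8 Pa / (2680 kg/m³ × 3.71 m/s²) = 20854 m
Total depth = 1580 m + 20854 m = 22434 m
= 22.434 km

22.4 km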